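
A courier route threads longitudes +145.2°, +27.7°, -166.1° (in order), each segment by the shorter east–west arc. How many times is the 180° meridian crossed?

1

Leg 1: +145.2° → +27.7°, shortest Δλ = -117.5° (west) — does not cross 180°.
Leg 2: +27.7° → -166.1°, shortest Δλ = 166.2° (east) — crosses 180°.
Total crossings: 1.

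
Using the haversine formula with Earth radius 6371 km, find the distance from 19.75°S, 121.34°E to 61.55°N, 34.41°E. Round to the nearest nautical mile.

6355 nmi

Δλ = 34.41 − 121.34 = -86.93°.
Δφ = 61.55 − -19.75 = 81.30°.
a = sin²(Δφ/2) + cos φ₁ · cos φ₂ · sin²(Δλ/2) = 0.636547.
c = 2·atan2(√a, √(1−a)) = 1.84740 rad → d = 6371·c ≈ 11769.82 km ≈ 6355.19 nmi.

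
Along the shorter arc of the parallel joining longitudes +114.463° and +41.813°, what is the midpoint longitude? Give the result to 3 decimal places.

Signed shortest Δλ from +114.463° to +41.813° is -72.650°.
Midpoint longitude = +114.463° + (-72.650°)/2 = +114.463° − 36.325° = +78.138°.

+78.138°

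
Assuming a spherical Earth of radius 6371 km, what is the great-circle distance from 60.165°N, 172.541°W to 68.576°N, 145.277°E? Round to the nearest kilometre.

Δλ = 145.277 − -172.541 = 317.818°; wrapped into (−180°, 180°]: -42.182°.
Δφ = 68.576 − 60.165 = 8.411°.
a = sin²(Δφ/2) + cos φ₁ · cos φ₂ · sin²(Δλ/2) = 0.028909.
c = 2·atan2(√a, √(1−a)) = 0.34172 rad → d = 6371·c ≈ 2177.07 km.

2177 km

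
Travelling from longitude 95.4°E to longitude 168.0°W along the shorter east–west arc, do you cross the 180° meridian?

Naïve |-168.0 − 95.4| = 263.4° > 180°, so the shorter arc goes the other way round — across 180°.
Signed shortest Δλ = ((-168.0 − 95.4 + 180) mod 360) − 180 = 96.6°.
Going east by 96.6° from +95.4° passes through 180° before reaching -168.0°.

Yes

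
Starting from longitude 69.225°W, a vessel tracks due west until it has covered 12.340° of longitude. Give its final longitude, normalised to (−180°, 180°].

Start at -69.225°; shift −12.340° → -81.565°.
-81.565° already lies in (−180°, 180°].

81.565°W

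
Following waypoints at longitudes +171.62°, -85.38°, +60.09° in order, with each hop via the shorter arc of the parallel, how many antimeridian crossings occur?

Leg 1: +171.62° → -85.38°, shortest Δλ = 103.0° (east) — crosses 180°.
Leg 2: -85.38° → +60.09°, shortest Δλ = 145.47° (east) — does not cross 180°.
Total crossings: 1.

1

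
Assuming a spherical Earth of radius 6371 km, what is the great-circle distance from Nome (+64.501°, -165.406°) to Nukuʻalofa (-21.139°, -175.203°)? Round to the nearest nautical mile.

Δλ = -175.203 − -165.406 = -9.797°.
Δφ = -21.139 − 64.501 = -85.640°.
a = sin²(Δφ/2) + cos φ₁ · cos φ₂ · sin²(Δλ/2) = 0.464916.
c = 2·atan2(√a, √(1−a)) = 1.50057 rad → d = 6371·c ≈ 9560.14 km ≈ 5162.06 nmi.

5162 nmi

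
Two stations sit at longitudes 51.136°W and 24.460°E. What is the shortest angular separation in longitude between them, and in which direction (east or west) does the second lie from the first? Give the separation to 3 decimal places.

Raw difference: 24.460 − -51.136 = 75.596°.
Normalise into (−180°, 180°]: 75.596° stays 75.596°.
Positive ⇒ the second point lies to the east; separation 75.596°.

75.596° east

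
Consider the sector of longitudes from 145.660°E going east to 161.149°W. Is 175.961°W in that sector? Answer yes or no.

Yes

Band width going east from +145.660° to -161.149°: ((-161.149 − 145.660) mod 360) = 53.191°.
Offset of -175.961° east of the west edge: ((-175.961 − 145.660) mod 360) = 38.379°.
38.379° ≤ 53.191° ⇒ inside.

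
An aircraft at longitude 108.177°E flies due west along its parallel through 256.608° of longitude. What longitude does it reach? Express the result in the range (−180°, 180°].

148.431°W

Start at +108.177°; shift −256.608° → -148.431°.
-148.431° already lies in (−180°, 180°].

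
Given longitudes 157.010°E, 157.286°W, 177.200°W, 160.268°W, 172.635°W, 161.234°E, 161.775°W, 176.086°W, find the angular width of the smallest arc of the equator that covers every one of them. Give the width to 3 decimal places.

Sort the longitudes: -177.200°, -176.086°, -172.635°, -161.775°, -160.268°, -157.286°, +157.010°, +161.234°.
Eastward gaps between consecutive values (wrapping around): 1.114°, 3.451°, 10.860°, 1.507°, 2.982°, 314.296°, 4.224°, 21.566°.
Largest gap = 314.296° ⇒ minimal covering band is its complement: 360° − 314.296° = 45.704°.
Band runs from +157.010° eastward to -157.286°, crossing the antimeridian.

45.704°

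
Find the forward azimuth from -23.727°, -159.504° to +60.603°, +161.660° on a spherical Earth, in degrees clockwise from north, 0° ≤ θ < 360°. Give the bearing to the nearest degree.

342°

Δλ = 161.660 − -159.504 = 321.164°; wrapped into (−180°, 180°]: -38.836°.
θ = atan2( sin Δλ · cos φ₂ , cos φ₁ · sin φ₂ − sin φ₁ · cos φ₂ · cos Δλ )
  = atan2(-0.30781, 0.95145) = -17.928° → normalised to [0°, 360°): 342.072°.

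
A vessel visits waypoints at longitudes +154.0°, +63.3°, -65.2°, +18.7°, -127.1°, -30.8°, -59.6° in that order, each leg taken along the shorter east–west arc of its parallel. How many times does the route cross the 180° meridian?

0

Leg 1: +154.0° → +63.3°, shortest Δλ = -90.7° (west) — does not cross 180°.
Leg 2: +63.3° → -65.2°, shortest Δλ = -128.5° (west) — does not cross 180°.
Leg 3: -65.2° → +18.7°, shortest Δλ = 83.9° (east) — does not cross 180°.
Leg 4: +18.7° → -127.1°, shortest Δλ = -145.8° (west) — does not cross 180°.
Leg 5: -127.1° → -30.8°, shortest Δλ = 96.3° (east) — does not cross 180°.
Leg 6: -30.8° → -59.6°, shortest Δλ = -28.8° (west) — does not cross 180°.
Total crossings: 0.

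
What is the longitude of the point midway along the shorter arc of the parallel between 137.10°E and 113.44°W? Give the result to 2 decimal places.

Signed shortest Δλ from +137.10° to -113.44° is +109.46°.
Midpoint longitude = +137.10° + (+109.46°)/2 = +137.10° + 54.73° = +191.83°.
Normalise into (−180°, 180°]: -168.17°.
(The naïve average (+137.10 + -113.44)/2 = 11.83° is on the wrong side of the globe.)

168.17°W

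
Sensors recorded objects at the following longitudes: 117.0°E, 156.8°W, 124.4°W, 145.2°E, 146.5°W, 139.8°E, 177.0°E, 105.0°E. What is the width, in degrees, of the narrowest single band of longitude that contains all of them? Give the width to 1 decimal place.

Sort the longitudes: -156.8°, -146.5°, -124.4°, +105.0°, +117.0°, +139.8°, +145.2°, +177.0°.
Eastward gaps between consecutive values (wrapping around): 10.3°, 22.1°, 229.4°, 12.0°, 22.8°, 5.4°, 31.8°, 26.2°.
Largest gap = 229.4° ⇒ minimal covering band is its complement: 360° − 229.4° = 130.6°.
Band runs from +105.0° eastward to -124.4°, crossing the antimeridian.

130.6°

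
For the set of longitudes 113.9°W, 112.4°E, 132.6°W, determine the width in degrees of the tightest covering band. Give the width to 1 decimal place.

133.7°

Sort the longitudes: -132.6°, -113.9°, +112.4°.
Eastward gaps between consecutive values (wrapping around): 18.7°, 226.3°, 115.0°.
Largest gap = 226.3° ⇒ minimal covering band is its complement: 360° − 226.3° = 133.7°.
Band runs from +112.4° eastward to -113.9°, crossing the antimeridian.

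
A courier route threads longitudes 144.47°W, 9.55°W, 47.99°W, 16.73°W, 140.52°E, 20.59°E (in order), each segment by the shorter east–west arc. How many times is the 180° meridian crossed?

0

Leg 1: -144.47° → -9.55°, shortest Δλ = 134.92° (east) — does not cross 180°.
Leg 2: -9.55° → -47.99°, shortest Δλ = -38.44° (west) — does not cross 180°.
Leg 3: -47.99° → -16.73°, shortest Δλ = 31.26° (east) — does not cross 180°.
Leg 4: -16.73° → +140.52°, shortest Δλ = 157.25° (east) — does not cross 180°.
Leg 5: +140.52° → +20.59°, shortest Δλ = -119.93° (west) — does not cross 180°.
Total crossings: 0.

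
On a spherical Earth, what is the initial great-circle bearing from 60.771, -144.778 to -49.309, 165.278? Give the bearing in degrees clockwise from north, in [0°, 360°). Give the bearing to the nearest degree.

Δλ = 165.278 − -144.778 = 310.056°; wrapped into (−180°, 180°]: -49.944°.
θ = atan2( sin Δλ · cos φ₂ , cos φ₁ · sin φ₂ − sin φ₁ · cos φ₂ · cos Δλ )
  = atan2(-0.49904, -0.73640) = -145.876° → normalised to [0°, 360°): 214.124°.

214°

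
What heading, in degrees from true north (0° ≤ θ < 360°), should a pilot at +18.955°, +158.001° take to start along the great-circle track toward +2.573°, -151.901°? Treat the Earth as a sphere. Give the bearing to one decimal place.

102.2°

Δλ = -151.901 − 158.001 = -309.902°; wrapped into (−180°, 180°]: 50.098°.
θ = atan2( sin Δλ · cos φ₂ , cos φ₁ · sin φ₂ − sin φ₁ · cos φ₂ · cos Δλ )
  = atan2(0.76637, -0.16570) = 102.200° → normalised to [0°, 360°): 102.200°.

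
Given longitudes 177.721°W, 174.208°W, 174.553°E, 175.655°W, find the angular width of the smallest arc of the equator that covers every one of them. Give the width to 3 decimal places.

Sort the longitudes: -177.721°, -175.655°, -174.208°, +174.553°.
Eastward gaps between consecutive values (wrapping around): 2.066°, 1.447°, 348.761°, 7.726°.
Largest gap = 348.761° ⇒ minimal covering band is its complement: 360° − 348.761° = 11.239°.
Band runs from +174.553° eastward to -174.208°, crossing the antimeridian.

11.239°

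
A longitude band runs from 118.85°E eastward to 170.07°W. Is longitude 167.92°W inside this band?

Band width going east from +118.85° to -170.07°: ((-170.07 − 118.85) mod 360) = 71.08°.
Offset of -167.92° east of the west edge: ((-167.92 − 118.85) mod 360) = 73.23°.
73.23° > 71.08° ⇒ outside.

No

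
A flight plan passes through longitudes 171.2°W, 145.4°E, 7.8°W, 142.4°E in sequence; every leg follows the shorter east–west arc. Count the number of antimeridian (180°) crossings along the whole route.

Leg 1: -171.2° → +145.4°, shortest Δλ = -43.4° (west) — crosses 180°.
Leg 2: +145.4° → -7.8°, shortest Δλ = -153.2° (west) — does not cross 180°.
Leg 3: -7.8° → +142.4°, shortest Δλ = 150.2° (east) — does not cross 180°.
Total crossings: 1.

1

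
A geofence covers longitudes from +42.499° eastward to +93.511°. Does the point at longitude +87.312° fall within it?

Yes

Band width going east from +42.499° to +93.511°: ((93.511 − 42.499) mod 360) = 51.012°.
Offset of +87.312° east of the west edge: ((87.312 − 42.499) mod 360) = 44.813°.
44.813° ≤ 51.012° ⇒ inside.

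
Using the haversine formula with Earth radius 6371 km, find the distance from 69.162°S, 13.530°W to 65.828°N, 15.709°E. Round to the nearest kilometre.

15180 km

Δλ = 15.709 − -13.530 = 29.239°.
Δφ = 65.828 − -69.162 = 134.990°.
a = sin²(Δφ/2) + cos φ₁ · cos φ₂ · sin²(Δλ/2) = 0.862771.
c = 2·atan2(√a, √(1−a)) = 2.38262 rad → d = 6371·c ≈ 15179.66 km.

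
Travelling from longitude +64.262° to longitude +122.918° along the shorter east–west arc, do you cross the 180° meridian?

Signed shortest Δλ = ((122.918 − 64.262 + 180) mod 360) − 180 = 58.656°.
Going east by 58.656° from +64.262° reaches +122.918° without touching 180°.

No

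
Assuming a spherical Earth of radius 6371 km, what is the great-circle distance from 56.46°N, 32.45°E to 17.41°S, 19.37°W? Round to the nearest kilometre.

9520 km

Δλ = -19.37 − 32.45 = -51.82°.
Δφ = -17.41 − 56.46 = -73.87°.
a = sin²(Δφ/2) + cos φ₁ · cos φ₂ · sin²(Δλ/2) = 0.461752.
c = 2·atan2(√a, √(1−a)) = 1.49423 rad → d = 6371·c ≈ 9519.72 km.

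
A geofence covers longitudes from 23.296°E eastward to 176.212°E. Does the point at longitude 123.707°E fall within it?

Yes

Band width going east from +23.296° to +176.212°: ((176.212 − 23.296) mod 360) = 152.916°.
Offset of +123.707° east of the west edge: ((123.707 − 23.296) mod 360) = 100.411°.
100.411° ≤ 152.916° ⇒ inside.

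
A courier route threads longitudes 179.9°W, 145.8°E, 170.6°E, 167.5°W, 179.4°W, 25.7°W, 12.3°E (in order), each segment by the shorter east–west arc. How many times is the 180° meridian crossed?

2

Leg 1: -179.9° → +145.8°, shortest Δλ = -34.3° (west) — crosses 180°.
Leg 2: +145.8° → +170.6°, shortest Δλ = 24.8° (east) — does not cross 180°.
Leg 3: +170.6° → -167.5°, shortest Δλ = 21.9° (east) — crosses 180°.
Leg 4: -167.5° → -179.4°, shortest Δλ = -11.9° (west) — does not cross 180°.
Leg 5: -179.4° → -25.7°, shortest Δλ = 153.7° (east) — does not cross 180°.
Leg 6: -25.7° → +12.3°, shortest Δλ = 38.0° (east) — does not cross 180°.
Total crossings: 2.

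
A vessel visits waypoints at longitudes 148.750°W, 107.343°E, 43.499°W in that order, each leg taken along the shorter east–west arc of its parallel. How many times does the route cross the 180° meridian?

Leg 1: -148.750° → +107.343°, shortest Δλ = -103.907° (west) — crosses 180°.
Leg 2: +107.343° → -43.499°, shortest Δλ = -150.842° (west) — does not cross 180°.
Total crossings: 1.

1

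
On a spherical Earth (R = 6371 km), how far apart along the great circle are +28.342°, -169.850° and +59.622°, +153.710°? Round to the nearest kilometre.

Δλ = 153.710 − -169.850 = 323.560°; wrapped into (−180°, 180°]: -36.440°.
Δφ = 59.622 − 28.342 = 31.280°.
a = sin²(Δφ/2) + cos φ₁ · cos φ₂ · sin²(Δλ/2) = 0.116191.
c = 2·atan2(√a, √(1−a)) = 0.69568 rad → d = 6371·c ≈ 4432.19 km.

4432 km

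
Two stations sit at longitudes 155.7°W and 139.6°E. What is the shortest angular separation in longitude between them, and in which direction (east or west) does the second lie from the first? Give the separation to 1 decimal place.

64.7° west

Raw difference: 139.6 − -155.7 = 295.3°.
Normalise into (−180°, 180°]: 295.3° − 360° = -64.7°.
Negative ⇒ the second point lies to the west; separation 64.7°.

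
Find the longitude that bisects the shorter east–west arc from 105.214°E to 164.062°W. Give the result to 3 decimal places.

Signed shortest Δλ from +105.214° to -164.062° is +90.724°.
Midpoint longitude = +105.214° + (+90.724°)/2 = +105.214° + 45.362° = +150.576°.
(The naïve average (+105.214 + -164.062)/2 = -29.424° is on the wrong side of the globe.)

150.576°E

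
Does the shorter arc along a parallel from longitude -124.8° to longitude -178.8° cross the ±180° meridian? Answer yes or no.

No

Signed shortest Δλ = ((-178.8 − -124.8 + 180) mod 360) − 180 = -54.0°.
Going west by 54.0° from -124.8° reaches -178.8° without touching 180°.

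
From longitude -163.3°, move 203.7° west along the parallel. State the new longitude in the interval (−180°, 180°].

Start at -163.3°; shift −203.7° → -367.0°.
-367.0° lies outside (−180°, 180°]; add 360° → -7.0°.

-7.0°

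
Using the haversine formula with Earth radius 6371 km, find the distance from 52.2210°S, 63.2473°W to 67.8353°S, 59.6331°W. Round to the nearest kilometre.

Δλ = -59.6331 − -63.2473 = 3.6142°.
Δφ = -67.8353 − -52.2210 = -15.6143°.
a = sin²(Δφ/2) + cos φ₁ · cos φ₂ · sin²(Δλ/2) = 0.018682.
c = 2·atan2(√a, √(1−a)) = 0.27422 rad → d = 6371·c ≈ 1747.08 km.

1747 km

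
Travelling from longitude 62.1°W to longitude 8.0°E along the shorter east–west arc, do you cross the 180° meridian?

Signed shortest Δλ = ((8.0 − -62.1 + 180) mod 360) − 180 = 70.1°.
Going east by 70.1° from -62.1° reaches +8.0° without touching 180°.

No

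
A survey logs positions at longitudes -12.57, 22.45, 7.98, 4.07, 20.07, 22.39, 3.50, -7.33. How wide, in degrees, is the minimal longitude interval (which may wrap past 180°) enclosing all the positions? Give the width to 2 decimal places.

Sort the longitudes: -12.57°, -7.33°, +3.50°, +4.07°, +7.98°, +20.07°, +22.39°, +22.45°.
Eastward gaps between consecutive values (wrapping around): 5.24°, 10.83°, 0.57°, 3.91°, 12.09°, 2.32°, 0.06°, 324.98°.
Largest gap = 324.98° ⇒ minimal covering band is its complement: 360° − 324.98° = 35.02°.
Band runs from -12.57° eastward to +22.45°.

35.02°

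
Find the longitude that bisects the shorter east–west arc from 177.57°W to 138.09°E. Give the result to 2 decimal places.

Signed shortest Δλ from -177.57° to +138.09° is -44.34°.
Midpoint longitude = -177.57° + (-44.34°)/2 = -177.57° − 22.17° = -199.74°.
Normalise into (−180°, 180°]: +160.26°.
(The naïve average (-177.57 + +138.09)/2 = -19.74° is on the wrong side of the globe.)

160.26°E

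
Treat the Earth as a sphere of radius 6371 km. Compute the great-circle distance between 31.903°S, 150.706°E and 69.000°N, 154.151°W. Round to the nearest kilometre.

Δλ = -154.151 − 150.706 = -304.857°; wrapped into (−180°, 180°]: 55.143°.
Δφ = 69.000 − -31.903 = 100.903°.
a = sin²(Δφ/2) + cos φ₁ · cos φ₂ · sin²(Δλ/2) = 0.659751.
c = 2·atan2(√a, √(1−a)) = 1.89600 rad → d = 6371·c ≈ 12079.42 km.

12079 km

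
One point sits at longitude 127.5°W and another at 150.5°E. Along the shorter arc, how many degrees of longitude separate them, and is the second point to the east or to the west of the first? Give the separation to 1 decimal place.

Raw difference: 150.5 − -127.5 = 278.0°.
Normalise into (−180°, 180°]: 278.0° − 360° = -82.0°.
Negative ⇒ the second point lies to the west; separation 82.0°.

82.0° west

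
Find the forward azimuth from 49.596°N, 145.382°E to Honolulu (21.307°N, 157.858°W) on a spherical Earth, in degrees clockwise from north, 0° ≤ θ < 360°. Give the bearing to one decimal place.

Δλ = -157.858 − 145.382 = -303.240°; wrapped into (−180°, 180°]: 56.760°.
θ = atan2( sin Δλ · cos φ₂ , cos φ₁ · sin φ₂ − sin φ₁ · cos φ₂ · cos Δλ )
  = atan2(0.77921, -0.15336) = 101.134° → normalised to [0°, 360°): 101.134°.

101.1°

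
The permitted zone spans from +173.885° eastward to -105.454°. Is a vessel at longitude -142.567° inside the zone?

Yes

Band width going east from +173.885° to -105.454°: ((-105.454 − 173.885) mod 360) = 80.661°.
Offset of -142.567° east of the west edge: ((-142.567 − 173.885) mod 360) = 43.548°.
43.548° ≤ 80.661° ⇒ inside.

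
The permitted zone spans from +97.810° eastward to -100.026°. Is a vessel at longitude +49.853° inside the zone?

No

Band width going east from +97.810° to -100.026°: ((-100.026 − 97.810) mod 360) = 162.164°.
Offset of +49.853° east of the west edge: ((49.853 − 97.810) mod 360) = 312.043°.
312.043° > 162.164° ⇒ outside.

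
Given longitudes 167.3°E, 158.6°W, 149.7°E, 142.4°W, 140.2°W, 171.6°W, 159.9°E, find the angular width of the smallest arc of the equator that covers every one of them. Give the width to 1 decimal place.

Sort the longitudes: -171.6°, -158.6°, -142.4°, -140.2°, +149.7°, +159.9°, +167.3°.
Eastward gaps between consecutive values (wrapping around): 13.0°, 16.2°, 2.2°, 289.9°, 10.2°, 7.4°, 21.1°.
Largest gap = 289.9° ⇒ minimal covering band is its complement: 360° − 289.9° = 70.1°.
Band runs from +149.7° eastward to -140.2°, crossing the antimeridian.

70.1°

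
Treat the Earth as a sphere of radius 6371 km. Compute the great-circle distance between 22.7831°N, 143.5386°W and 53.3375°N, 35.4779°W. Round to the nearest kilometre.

Δλ = -35.4779 − -143.5386 = 108.0607°.
Δφ = 53.3375 − 22.7831 = 30.5544°.
a = sin²(Δφ/2) + cos φ₁ · cos φ₂ · sin²(Δλ/2) = 0.430019.
c = 2·atan2(√a, √(1−a)) = 1.43037 rad → d = 6371·c ≈ 9112.91 km.

9113 km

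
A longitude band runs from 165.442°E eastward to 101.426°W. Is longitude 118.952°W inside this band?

Band width going east from +165.442° to -101.426°: ((-101.426 − 165.442) mod 360) = 93.132°.
Offset of -118.952° east of the west edge: ((-118.952 − 165.442) mod 360) = 75.606°.
75.606° ≤ 93.132° ⇒ inside.

Yes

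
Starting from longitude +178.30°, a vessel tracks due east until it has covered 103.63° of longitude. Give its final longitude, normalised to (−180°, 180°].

-78.07°

Start at +178.30°; shift +103.63° → +281.93°.
+281.93° lies outside (−180°, 180°]; subtract 360° → -78.07°.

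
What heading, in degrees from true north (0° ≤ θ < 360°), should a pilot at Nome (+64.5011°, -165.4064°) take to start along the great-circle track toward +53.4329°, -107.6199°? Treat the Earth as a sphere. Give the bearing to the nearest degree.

Δλ = -107.6199 − -165.4064 = 57.7865°.
θ = atan2( sin Δλ · cos φ₂ , cos φ₁ · sin φ₂ − sin φ₁ · cos φ₂ · cos Δλ )
  = atan2(0.50406, 0.05910) = 83.312° → normalised to [0°, 360°): 83.312°.

83°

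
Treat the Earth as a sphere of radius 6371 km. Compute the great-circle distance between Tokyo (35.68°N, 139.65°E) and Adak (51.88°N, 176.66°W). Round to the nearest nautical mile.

2088 nmi

Δλ = -176.66 − 139.65 = -316.31°; wrapped into (−180°, 180°]: 43.69°.
Δφ = 51.88 − 35.68 = 16.20°.
a = sin²(Δφ/2) + cos φ₁ · cos φ₂ · sin²(Δλ/2) = 0.089280.
c = 2·atan2(√a, √(1−a)) = 0.60686 rad → d = 6371·c ≈ 3866.33 km ≈ 2087.65 nmi.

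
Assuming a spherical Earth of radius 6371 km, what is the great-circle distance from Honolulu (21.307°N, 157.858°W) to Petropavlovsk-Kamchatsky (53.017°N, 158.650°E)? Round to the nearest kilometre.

Δλ = 158.650 − -157.858 = 316.508°; wrapped into (−180°, 180°]: -43.492°.
Δφ = 53.017 − 21.307 = 31.710°.
a = sin²(Δφ/2) + cos φ₁ · cos φ₂ · sin²(Δλ/2) = 0.151571.
c = 2·atan2(√a, √(1−a)) = 0.79979 rad → d = 6371·c ≈ 5095.46 km.

5095 km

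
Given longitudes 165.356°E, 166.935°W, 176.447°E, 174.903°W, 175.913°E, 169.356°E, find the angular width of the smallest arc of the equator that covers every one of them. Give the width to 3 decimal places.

Sort the longitudes: -174.903°, -166.935°, +165.356°, +169.356°, +175.913°, +176.447°.
Eastward gaps between consecutive values (wrapping around): 7.968°, 332.291°, 4.000°, 6.557°, 0.534°, 8.650°.
Largest gap = 332.291° ⇒ minimal covering band is its complement: 360° − 332.291° = 27.709°.
Band runs from +165.356° eastward to -166.935°, crossing the antimeridian.

27.709°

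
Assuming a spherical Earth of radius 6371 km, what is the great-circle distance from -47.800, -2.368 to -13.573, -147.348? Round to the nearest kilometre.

Δλ = -147.348 − -2.368 = -144.980°.
Δφ = -13.573 − -47.800 = 34.227°.
a = sin²(Δφ/2) + cos φ₁ · cos φ₂ · sin²(Δλ/2) = 0.680444.
c = 2·atan2(√a, √(1−a)) = 1.94002 rad → d = 6371·c ≈ 12359.84 km.

12360 km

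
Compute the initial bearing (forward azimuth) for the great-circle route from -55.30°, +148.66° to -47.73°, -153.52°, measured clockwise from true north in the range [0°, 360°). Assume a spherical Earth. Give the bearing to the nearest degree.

103°

Δλ = -153.52 − 148.66 = -302.18°; wrapped into (−180°, 180°]: 57.82°.
θ = atan2( sin Δλ · cos φ₂ , cos φ₁ · sin φ₂ − sin φ₁ · cos φ₂ · cos Δλ )
  = atan2(0.56930, -0.12674) = 102.551° → normalised to [0°, 360°): 102.551°.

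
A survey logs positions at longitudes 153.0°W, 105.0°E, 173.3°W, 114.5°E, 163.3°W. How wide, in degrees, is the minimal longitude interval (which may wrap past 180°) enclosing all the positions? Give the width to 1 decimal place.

102.0°

Sort the longitudes: -173.3°, -163.3°, -153.0°, +105.0°, +114.5°.
Eastward gaps between consecutive values (wrapping around): 10.0°, 10.3°, 258.0°, 9.5°, 72.2°.
Largest gap = 258.0° ⇒ minimal covering band is its complement: 360° − 258.0° = 102.0°.
Band runs from +105.0° eastward to -153.0°, crossing the antimeridian.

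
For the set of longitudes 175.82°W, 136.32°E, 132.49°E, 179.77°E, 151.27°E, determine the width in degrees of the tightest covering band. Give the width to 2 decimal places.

Sort the longitudes: -175.82°, +132.49°, +136.32°, +151.27°, +179.77°.
Eastward gaps between consecutive values (wrapping around): 308.31°, 3.83°, 14.95°, 28.50°, 4.41°.
Largest gap = 308.31° ⇒ minimal covering band is its complement: 360° − 308.31° = 51.69°.
Band runs from +132.49° eastward to -175.82°, crossing the antimeridian.

51.69°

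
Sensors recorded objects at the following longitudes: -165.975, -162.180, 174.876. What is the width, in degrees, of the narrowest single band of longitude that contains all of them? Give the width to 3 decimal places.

Sort the longitudes: -165.975°, -162.180°, +174.876°.
Eastward gaps between consecutive values (wrapping around): 3.795°, 337.056°, 19.149°.
Largest gap = 337.056° ⇒ minimal covering band is its complement: 360° − 337.056° = 22.944°.
Band runs from +174.876° eastward to -162.180°, crossing the antimeridian.

22.944°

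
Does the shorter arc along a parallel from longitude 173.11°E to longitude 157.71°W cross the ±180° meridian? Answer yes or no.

Naïve |-157.71 − 173.11| = 330.82° > 180°, so the shorter arc goes the other way round — across 180°.
Signed shortest Δλ = ((-157.71 − 173.11 + 180) mod 360) − 180 = 29.18°.
Going east by 29.18° from +173.11° passes through 180° before reaching -157.71°.

Yes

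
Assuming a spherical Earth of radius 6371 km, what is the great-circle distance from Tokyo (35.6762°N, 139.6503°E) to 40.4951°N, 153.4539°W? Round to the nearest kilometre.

5738 km

Δλ = -153.4539 − 139.6503 = -293.1042°; wrapped into (−180°, 180°]: 66.8958°.
Δφ = 40.4951 − 35.6762 = 4.8189°.
a = sin²(Δφ/2) + cos φ₁ · cos φ₂ · sin²(Δλ/2) = 0.189436.
c = 2·atan2(√a, √(1−a)) = 0.90062 rad → d = 6371·c ≈ 5737.82 km.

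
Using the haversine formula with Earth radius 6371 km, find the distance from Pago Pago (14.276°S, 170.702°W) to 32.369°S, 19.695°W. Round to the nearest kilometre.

13980 km

Δλ = -19.695 − -170.702 = 151.007°.
Δφ = -32.369 − -14.276 = -18.093°.
a = sin²(Δφ/2) + cos φ₁ · cos φ₂ · sin²(Δλ/2) = 0.791968.
c = 2·atan2(√a, √(1−a)) = 2.19437 rad → d = 6371·c ≈ 13980.31 km.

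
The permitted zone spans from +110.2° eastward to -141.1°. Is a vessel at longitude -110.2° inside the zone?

No

Band width going east from +110.2° to -141.1°: ((-141.1 − 110.2) mod 360) = 108.7°.
Offset of -110.2° east of the west edge: ((-110.2 − 110.2) mod 360) = 139.6°.
139.6° > 108.7° ⇒ outside.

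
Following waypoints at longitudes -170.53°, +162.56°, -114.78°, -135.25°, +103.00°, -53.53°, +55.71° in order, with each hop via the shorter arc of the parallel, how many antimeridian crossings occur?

Leg 1: -170.53° → +162.56°, shortest Δλ = -26.91° (west) — crosses 180°.
Leg 2: +162.56° → -114.78°, shortest Δλ = 82.66° (east) — crosses 180°.
Leg 3: -114.78° → -135.25°, shortest Δλ = -20.47° (west) — does not cross 180°.
Leg 4: -135.25° → +103.00°, shortest Δλ = -121.75° (west) — crosses 180°.
Leg 5: +103.00° → -53.53°, shortest Δλ = -156.53° (west) — does not cross 180°.
Leg 6: -53.53° → +55.71°, shortest Δλ = 109.24° (east) — does not cross 180°.
Total crossings: 3.

3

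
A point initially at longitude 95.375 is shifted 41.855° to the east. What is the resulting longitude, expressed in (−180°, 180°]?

Start at +95.375°; shift +41.855° → +137.230°.
+137.230° already lies in (−180°, 180°].

+137.230°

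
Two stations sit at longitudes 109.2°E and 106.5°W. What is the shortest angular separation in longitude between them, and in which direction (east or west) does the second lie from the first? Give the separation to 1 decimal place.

144.3° east

Raw difference: -106.5 − 109.2 = -215.7°.
Normalise into (−180°, 180°]: -215.7° + 360° = 144.3°.
Positive ⇒ the second point lies to the east; separation 144.3°.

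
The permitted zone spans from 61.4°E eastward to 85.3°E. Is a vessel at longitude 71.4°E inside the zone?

Band width going east from +61.4° to +85.3°: ((85.3 − 61.4) mod 360) = 23.9°.
Offset of +71.4° east of the west edge: ((71.4 − 61.4) mod 360) = 10.0°.
10.0° ≤ 23.9° ⇒ inside.

Yes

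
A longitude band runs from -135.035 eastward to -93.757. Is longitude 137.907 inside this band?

No

Band width going east from -135.035° to -93.757°: ((-93.757 − -135.035) mod 360) = 41.278°.
Offset of +137.907° east of the west edge: ((137.907 − -135.035) mod 360) = 272.942°.
272.942° > 41.278° ⇒ outside.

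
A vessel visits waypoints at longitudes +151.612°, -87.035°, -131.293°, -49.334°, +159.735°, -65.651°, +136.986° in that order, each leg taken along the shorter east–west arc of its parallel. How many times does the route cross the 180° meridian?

4

Leg 1: +151.612° → -87.035°, shortest Δλ = 121.353° (east) — crosses 180°.
Leg 2: -87.035° → -131.293°, shortest Δλ = -44.258° (west) — does not cross 180°.
Leg 3: -131.293° → -49.334°, shortest Δλ = 81.959° (east) — does not cross 180°.
Leg 4: -49.334° → +159.735°, shortest Δλ = -150.931° (west) — crosses 180°.
Leg 5: +159.735° → -65.651°, shortest Δλ = 134.614° (east) — crosses 180°.
Leg 6: -65.651° → +136.986°, shortest Δλ = -157.363° (west) — crosses 180°.
Total crossings: 4.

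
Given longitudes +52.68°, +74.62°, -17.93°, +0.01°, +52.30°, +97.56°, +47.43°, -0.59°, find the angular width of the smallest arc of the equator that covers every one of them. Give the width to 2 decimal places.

Sort the longitudes: -17.93°, -0.59°, +0.01°, +47.43°, +52.30°, +52.68°, +74.62°, +97.56°.
Eastward gaps between consecutive values (wrapping around): 17.34°, 0.60°, 47.42°, 4.87°, 0.38°, 21.94°, 22.94°, 244.51°.
Largest gap = 244.51° ⇒ minimal covering band is its complement: 360° − 244.51° = 115.49°.
Band runs from -17.93° eastward to +97.56°.

115.49°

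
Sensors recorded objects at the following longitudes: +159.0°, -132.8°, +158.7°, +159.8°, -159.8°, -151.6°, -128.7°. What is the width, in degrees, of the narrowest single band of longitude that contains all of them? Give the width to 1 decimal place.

72.6°

Sort the longitudes: -159.8°, -151.6°, -132.8°, -128.7°, +158.7°, +159.0°, +159.8°.
Eastward gaps between consecutive values (wrapping around): 8.2°, 18.8°, 4.1°, 287.4°, 0.3°, 0.8°, 40.4°.
Largest gap = 287.4° ⇒ minimal covering band is its complement: 360° − 287.4° = 72.6°.
Band runs from +158.7° eastward to -128.7°, crossing the antimeridian.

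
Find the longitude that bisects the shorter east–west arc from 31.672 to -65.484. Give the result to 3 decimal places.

-16.906°

Signed shortest Δλ from +31.672° to -65.484° is -97.156°.
Midpoint longitude = +31.672° + (-97.156°)/2 = +31.672° − 48.578° = -16.906°.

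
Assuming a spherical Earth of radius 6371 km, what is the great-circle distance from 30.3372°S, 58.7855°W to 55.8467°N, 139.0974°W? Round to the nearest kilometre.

Δλ = -139.0974 − -58.7855 = -80.3119°.
Δφ = 55.8467 − -30.3372 = 86.1839°.
a = sin²(Δφ/2) + cos φ₁ · cos φ₂ · sin²(Δλ/2) = 0.668220.
c = 2·atan2(√a, √(1−a)) = 1.91393 rad → d = 6371·c ≈ 12193.65 km.

12194 km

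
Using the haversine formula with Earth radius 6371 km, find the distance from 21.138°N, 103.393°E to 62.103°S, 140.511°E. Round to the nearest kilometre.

Δλ = 140.511 − 103.393 = 37.118°.
Δφ = -62.103 − 21.138 = -83.241°.
a = sin²(Δφ/2) + cos φ₁ · cos φ₂ · sin²(Δλ/2) = 0.485362.
c = 2·atan2(√a, √(1−a)) = 1.54152 rad → d = 6371·c ≈ 9821.00 km.

9821 km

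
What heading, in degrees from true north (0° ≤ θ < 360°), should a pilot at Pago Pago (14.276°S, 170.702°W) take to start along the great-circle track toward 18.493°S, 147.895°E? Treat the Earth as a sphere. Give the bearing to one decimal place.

Δλ = 147.895 − -170.702 = 318.597°; wrapped into (−180°, 180°]: -41.403°.
θ = atan2( sin Δλ · cos φ₂ , cos φ₁ · sin φ₂ − sin φ₁ · cos φ₂ · cos Δλ )
  = atan2(-0.62720, -0.13198) = -101.883° → normalised to [0°, 360°): 258.117°.

258.1°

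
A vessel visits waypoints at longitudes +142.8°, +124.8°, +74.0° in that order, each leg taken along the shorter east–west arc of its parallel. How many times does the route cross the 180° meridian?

Leg 1: +142.8° → +124.8°, shortest Δλ = -18.0° (west) — does not cross 180°.
Leg 2: +124.8° → +74.0°, shortest Δλ = -50.8° (west) — does not cross 180°.
Total crossings: 0.

0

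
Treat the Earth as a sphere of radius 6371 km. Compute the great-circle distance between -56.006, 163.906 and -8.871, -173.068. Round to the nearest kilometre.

Δλ = -173.068 − 163.906 = -336.974°; wrapped into (−180°, 180°]: 23.026°.
Δφ = -8.871 − -56.006 = 47.135°.
a = sin²(Δφ/2) + cos φ₁ · cos φ₂ · sin²(Δλ/2) = 0.181870.
c = 2·atan2(√a, √(1−a)) = 0.88115 rad → d = 6371·c ≈ 5613.84 km.

5614 km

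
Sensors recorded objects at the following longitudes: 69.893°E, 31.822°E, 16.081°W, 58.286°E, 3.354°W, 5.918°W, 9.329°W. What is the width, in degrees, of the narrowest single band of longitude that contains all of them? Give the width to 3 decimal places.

Sort the longitudes: -16.081°, -9.329°, -5.918°, -3.354°, +31.822°, +58.286°, +69.893°.
Eastward gaps between consecutive values (wrapping around): 6.752°, 3.411°, 2.564°, 35.176°, 26.464°, 11.607°, 274.026°.
Largest gap = 274.026° ⇒ minimal covering band is its complement: 360° − 274.026° = 85.974°.
Band runs from -16.081° eastward to +69.893°.

85.974°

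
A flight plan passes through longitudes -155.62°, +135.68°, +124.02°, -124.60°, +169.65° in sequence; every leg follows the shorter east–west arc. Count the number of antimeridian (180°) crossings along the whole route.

Leg 1: -155.62° → +135.68°, shortest Δλ = -68.7° (west) — crosses 180°.
Leg 2: +135.68° → +124.02°, shortest Δλ = -11.66° (west) — does not cross 180°.
Leg 3: +124.02° → -124.60°, shortest Δλ = 111.38° (east) — crosses 180°.
Leg 4: -124.60° → +169.65°, shortest Δλ = -65.75° (west) — crosses 180°.
Total crossings: 3.

3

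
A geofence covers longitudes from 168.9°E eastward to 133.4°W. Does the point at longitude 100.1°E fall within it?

Band width going east from +168.9° to -133.4°: ((-133.4 − 168.9) mod 360) = 57.7°.
Offset of +100.1° east of the west edge: ((100.1 − 168.9) mod 360) = 291.2°.
291.2° > 57.7° ⇒ outside.

No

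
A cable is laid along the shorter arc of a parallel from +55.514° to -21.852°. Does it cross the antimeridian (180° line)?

Signed shortest Δλ = ((-21.852 − 55.514 + 180) mod 360) − 180 = -77.366°.
Going west by 77.366° from +55.514° reaches -21.852° without touching 180°.

No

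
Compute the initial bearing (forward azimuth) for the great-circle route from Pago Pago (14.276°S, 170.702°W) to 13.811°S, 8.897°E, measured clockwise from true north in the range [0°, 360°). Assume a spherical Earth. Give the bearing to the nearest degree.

179°

Δλ = 8.897 − -170.702 = 179.599°.
θ = atan2( sin Δλ · cos φ₂ , cos φ₁ · sin φ₂ − sin φ₁ · cos φ₂ · cos Δλ )
  = atan2(0.00680, -0.47081) = 179.173° → normalised to [0°, 360°): 179.173°.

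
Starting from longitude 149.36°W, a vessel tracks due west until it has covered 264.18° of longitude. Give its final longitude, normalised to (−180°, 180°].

53.54°W

Start at -149.36°; shift −264.18° → -413.54°.
-413.54° lies outside (−180°, 180°]; add 360° → -53.54°.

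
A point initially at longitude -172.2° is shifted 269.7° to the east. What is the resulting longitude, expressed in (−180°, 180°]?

Start at -172.2°; shift +269.7° → +97.5°.
+97.5° already lies in (−180°, 180°].

+97.5°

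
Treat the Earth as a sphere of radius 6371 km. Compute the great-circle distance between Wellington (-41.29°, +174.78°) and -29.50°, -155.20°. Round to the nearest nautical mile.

1620 nmi

Δλ = -155.20 − 174.78 = -329.98°; wrapped into (−180°, 180°]: 30.02°.
Δφ = -29.50 − -41.29 = 11.79°.
a = sin²(Δφ/2) + cos φ₁ · cos φ₂ · sin²(Δλ/2) = 0.054413.
c = 2·atan2(√a, √(1−a)) = 0.47087 rad → d = 6371·c ≈ 2999.91 km ≈ 1619.82 nmi.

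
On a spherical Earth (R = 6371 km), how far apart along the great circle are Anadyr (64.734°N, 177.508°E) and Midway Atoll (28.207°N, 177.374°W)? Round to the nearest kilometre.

4078 km

Δλ = -177.374 − 177.508 = -354.882°; wrapped into (−180°, 180°]: 5.118°.
Δφ = 28.207 − 64.734 = -36.527°.
a = sin²(Δφ/2) + cos φ₁ · cos φ₂ · sin²(Δλ/2) = 0.098962.
c = 2·atan2(√a, √(1−a)) = 0.64003 rad → d = 6371·c ≈ 4077.64 km.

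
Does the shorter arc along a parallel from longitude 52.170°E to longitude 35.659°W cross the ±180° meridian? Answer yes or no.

No

Signed shortest Δλ = ((-35.659 − 52.170 + 180) mod 360) − 180 = -87.829°.
Going west by 87.829° from +52.170° reaches -35.659° without touching 180°.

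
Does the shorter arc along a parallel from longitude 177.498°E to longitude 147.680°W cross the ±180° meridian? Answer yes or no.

Naïve |-147.680 − 177.498| = 325.178° > 180°, so the shorter arc goes the other way round — across 180°.
Signed shortest Δλ = ((-147.680 − 177.498 + 180) mod 360) − 180 = 34.822°.
Going east by 34.822° from +177.498° passes through 180° before reaching -147.680°.

Yes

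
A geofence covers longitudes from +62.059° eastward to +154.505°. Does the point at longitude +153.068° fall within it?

Band width going east from +62.059° to +154.505°: ((154.505 − 62.059) mod 360) = 92.446°.
Offset of +153.068° east of the west edge: ((153.068 − 62.059) mod 360) = 91.009°.
91.009° ≤ 92.446° ⇒ inside.

Yes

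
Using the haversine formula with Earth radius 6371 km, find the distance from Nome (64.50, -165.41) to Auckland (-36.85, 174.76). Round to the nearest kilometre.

11403 km

Δλ = 174.76 − -165.41 = 340.17°; wrapped into (−180°, 180°]: -19.83°.
Δφ = -36.85 − 64.50 = -101.35°.
a = sin²(Δφ/2) + cos φ₁ · cos φ₂ · sin²(Δλ/2) = 0.608615.
c = 2·atan2(√a, √(1−a)) = 1.78977 rad → d = 6371·c ≈ 11402.63 km.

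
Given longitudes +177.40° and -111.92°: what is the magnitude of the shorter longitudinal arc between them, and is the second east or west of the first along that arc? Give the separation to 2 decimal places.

70.68° east

Raw difference: -111.92 − 177.40 = -289.32°.
Normalise into (−180°, 180°]: -289.32° + 360° = 70.68°.
Positive ⇒ the second point lies to the east; separation 70.68°.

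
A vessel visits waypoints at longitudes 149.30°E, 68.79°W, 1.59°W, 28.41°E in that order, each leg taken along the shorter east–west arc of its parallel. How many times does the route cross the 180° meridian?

Leg 1: +149.30° → -68.79°, shortest Δλ = 141.91° (east) — crosses 180°.
Leg 2: -68.79° → -1.59°, shortest Δλ = 67.2° (east) — does not cross 180°.
Leg 3: -1.59° → +28.41°, shortest Δλ = 30.0° (east) — does not cross 180°.
Total crossings: 1.

1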